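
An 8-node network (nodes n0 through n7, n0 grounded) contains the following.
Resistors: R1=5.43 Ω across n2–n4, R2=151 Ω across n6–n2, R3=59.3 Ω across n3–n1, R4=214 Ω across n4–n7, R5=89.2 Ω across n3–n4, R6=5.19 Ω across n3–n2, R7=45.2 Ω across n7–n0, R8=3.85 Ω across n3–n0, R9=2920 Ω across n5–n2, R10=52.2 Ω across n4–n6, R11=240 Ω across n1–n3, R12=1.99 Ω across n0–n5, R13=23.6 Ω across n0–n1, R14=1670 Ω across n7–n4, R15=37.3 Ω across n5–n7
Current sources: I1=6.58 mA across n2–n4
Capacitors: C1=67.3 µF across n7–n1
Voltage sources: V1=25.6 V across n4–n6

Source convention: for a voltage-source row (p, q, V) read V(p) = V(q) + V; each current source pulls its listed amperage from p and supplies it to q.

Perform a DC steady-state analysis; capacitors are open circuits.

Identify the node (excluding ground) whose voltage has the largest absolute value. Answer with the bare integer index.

6

Apply KCL at each of the 7 non-ground nodes and solve the resulting linear system.
Node n1: branches {R3, C1, R11, R13} → V_1 = -0.004443
Node n2: branches {R1, R2, R6, I1, R9} → V_2 = -0.07852
Node n3: branches {R3, R5, R6, R8, R11} → V_3 = -0.01339
Node n4: branches {R1, R4, R5, I1, R10, R14, V1} → V_4 = 0.7787
Node n5: branches {R9, R12, R15} → V_5 = 0.003880
Node n6: branches {R2, R10, V1} → V_6 = -24.82
Node n7: branches {R4, R7, C1, R14, R15} → V_7 = 0.07765
Source currents: i(V1)=-0.6543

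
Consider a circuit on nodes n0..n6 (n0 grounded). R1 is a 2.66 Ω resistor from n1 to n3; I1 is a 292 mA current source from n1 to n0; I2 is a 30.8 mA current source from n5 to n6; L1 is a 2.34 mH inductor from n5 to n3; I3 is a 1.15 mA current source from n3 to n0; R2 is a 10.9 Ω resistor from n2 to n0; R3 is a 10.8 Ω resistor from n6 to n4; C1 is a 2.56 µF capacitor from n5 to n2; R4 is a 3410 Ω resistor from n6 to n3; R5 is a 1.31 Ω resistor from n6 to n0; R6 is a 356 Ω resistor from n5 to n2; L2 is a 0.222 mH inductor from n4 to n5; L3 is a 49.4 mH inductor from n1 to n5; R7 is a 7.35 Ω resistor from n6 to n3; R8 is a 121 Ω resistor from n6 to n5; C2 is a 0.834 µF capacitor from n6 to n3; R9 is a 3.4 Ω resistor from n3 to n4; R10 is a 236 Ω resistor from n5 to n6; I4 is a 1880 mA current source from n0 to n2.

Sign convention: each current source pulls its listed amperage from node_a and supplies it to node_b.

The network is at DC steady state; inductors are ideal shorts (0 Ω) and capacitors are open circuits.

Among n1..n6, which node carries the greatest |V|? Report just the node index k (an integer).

Apply KCL at each of the 6 non-ground nodes and solve the resulting linear system.
Node n1: branches {R1, I1, L3} → V_1 = -1.400
Node n2: branches {R2, C1, R6, I4} → V_2 = 19.84
Node n3: branches {R1, L1, I3, R4, R7, C2, R9} → V_3 = -1.400
Node n4: branches {R3, L2, R9} → V_4 = -1.400
Node n5: branches {I2, L1, C1, R6, L2, L3, R8, R10} → V_5 = -1.400
Node n6: branches {I2, R3, R4, R5, R7, R8, C2, R10} → V_6 = -0.3059
Source currents: i(L1)=-0.1481, i(L2)=0.1014, i(L3)=-0.2920

2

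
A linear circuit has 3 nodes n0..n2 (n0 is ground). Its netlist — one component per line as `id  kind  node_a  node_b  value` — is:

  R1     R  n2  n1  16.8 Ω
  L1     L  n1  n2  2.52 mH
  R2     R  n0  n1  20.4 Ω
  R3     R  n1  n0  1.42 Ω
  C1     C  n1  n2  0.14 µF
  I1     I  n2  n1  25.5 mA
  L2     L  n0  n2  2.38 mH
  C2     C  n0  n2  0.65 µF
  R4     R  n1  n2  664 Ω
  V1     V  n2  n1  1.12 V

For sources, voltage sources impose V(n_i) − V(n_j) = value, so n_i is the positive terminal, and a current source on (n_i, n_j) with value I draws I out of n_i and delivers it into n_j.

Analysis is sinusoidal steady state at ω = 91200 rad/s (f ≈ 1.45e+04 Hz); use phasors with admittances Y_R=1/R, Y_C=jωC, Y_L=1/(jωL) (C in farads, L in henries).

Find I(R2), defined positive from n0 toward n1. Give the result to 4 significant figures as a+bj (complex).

MNA unknowns: 2 node voltages V₁..V_2 plus 1 source current (V1)
R1: Y=0.05952+0.000j on G[2,1]
L1: Y=0.000-0.004351j on G[1,2]
R2: Y=0.04902+0.000j on G[0,1]
R3: Y=0.7042+0.000j on G[1,0]
C1: Y=0.000+0.01277j on G[1,2]
I1: z[2]−=0.0255, z[1]+=0.0255
L2: Y=0.000-0.004607j on G[0,2]
C2: Y=0.000+0.05928j on G[0,2]
R4: Y=0.001506+0.000j on G[1,2]
V1: row V2−V1=1.12, i_V1 at 2,1
solve → V1=-0.005870-0.08087j, V2=1.114-0.08087j
aux → i_V1=-0.09827-0.07034j

0.0002877+0.003964j A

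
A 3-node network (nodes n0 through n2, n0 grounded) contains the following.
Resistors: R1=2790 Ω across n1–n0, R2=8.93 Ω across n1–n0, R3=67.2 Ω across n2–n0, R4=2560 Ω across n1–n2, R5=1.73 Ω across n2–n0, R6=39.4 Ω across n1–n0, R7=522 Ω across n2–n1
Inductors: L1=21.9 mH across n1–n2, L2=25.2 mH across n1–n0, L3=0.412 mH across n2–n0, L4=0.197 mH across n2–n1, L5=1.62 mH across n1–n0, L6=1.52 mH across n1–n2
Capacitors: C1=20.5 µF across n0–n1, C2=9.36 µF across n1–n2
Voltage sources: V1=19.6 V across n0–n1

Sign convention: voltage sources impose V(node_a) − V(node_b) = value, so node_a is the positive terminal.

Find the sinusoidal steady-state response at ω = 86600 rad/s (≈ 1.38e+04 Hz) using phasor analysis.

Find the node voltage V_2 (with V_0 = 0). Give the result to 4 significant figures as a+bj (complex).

Apply KCL at each of the 2 non-ground nodes and solve the resulting linear system.
Node n1: branches {R1, R2, R4, L1, L2, R6, L4, L5, L6, C1, R7, C2, V1} → V_1 = -19.60+0.000j
Node n2: branches {R3, R4, L1, R5, L3, L4, L6, R7, C2} → V_2 = -12.07-9.976j
Source currents: i(V1)=-10.14-40.22j

-12.07-9.976j V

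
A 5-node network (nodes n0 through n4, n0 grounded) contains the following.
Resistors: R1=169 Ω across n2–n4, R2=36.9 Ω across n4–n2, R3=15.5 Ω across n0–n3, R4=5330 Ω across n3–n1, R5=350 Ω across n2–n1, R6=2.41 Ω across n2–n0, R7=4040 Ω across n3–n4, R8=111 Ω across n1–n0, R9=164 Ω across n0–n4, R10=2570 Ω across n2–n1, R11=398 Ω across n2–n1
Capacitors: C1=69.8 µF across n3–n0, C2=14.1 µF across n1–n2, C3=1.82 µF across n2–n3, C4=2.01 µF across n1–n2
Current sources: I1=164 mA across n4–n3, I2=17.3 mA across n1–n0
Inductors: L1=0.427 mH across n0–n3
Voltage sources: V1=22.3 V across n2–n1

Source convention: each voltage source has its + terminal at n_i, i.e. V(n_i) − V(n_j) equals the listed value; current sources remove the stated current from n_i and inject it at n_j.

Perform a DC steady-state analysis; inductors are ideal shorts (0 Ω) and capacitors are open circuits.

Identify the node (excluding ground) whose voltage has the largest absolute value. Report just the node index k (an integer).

Element admittances at DC:
  Y(R1) = 0.005917 S between n2,n4
  Y(R2) = 0.02710 S between n4,n2
  Y(C1) = 0.000 S between n3,n0
  Y(R3) = 0.06452 S between n0,n3
  Y(R4) = 0.0001876 S between n3,n1
  Y(R5) = 0.002857 S between n2,n1
  I1: injects 0.164 A into n3 (from n4)
  Y(R6) = 0.4149 S between n2,n0
  Y(R7) = 0.0002475 S between n3,n4
  Y(R8) = 0.009009 S between n1,n0
  Y(C2) = 0.000 S between n1,n2
  I2: injects 0.0173 A into n0 (from n1)
  Y(C3) = 0.000 S between n2,n3
  L1: short n0↔n3 (DC inductor)
  Y(R9) = 0.006098 S between n0,n4
  Y(R10) = 0.0003891 S between n2,n1
  Y(C4) = 0.000 S between n1,n2
  Y(R11) = 0.002513 S between n2,n1
  V1: constraint V(n2)−V(n1) = 22.3
Assemble and solve the 6×6 MNA system:
  V(n1)=-22.18  V(n2)=0.1169  V(n3)=0.000  V(n4)=-4.068
  i(L1)=-0.1588  i(V1)=-0.3151

1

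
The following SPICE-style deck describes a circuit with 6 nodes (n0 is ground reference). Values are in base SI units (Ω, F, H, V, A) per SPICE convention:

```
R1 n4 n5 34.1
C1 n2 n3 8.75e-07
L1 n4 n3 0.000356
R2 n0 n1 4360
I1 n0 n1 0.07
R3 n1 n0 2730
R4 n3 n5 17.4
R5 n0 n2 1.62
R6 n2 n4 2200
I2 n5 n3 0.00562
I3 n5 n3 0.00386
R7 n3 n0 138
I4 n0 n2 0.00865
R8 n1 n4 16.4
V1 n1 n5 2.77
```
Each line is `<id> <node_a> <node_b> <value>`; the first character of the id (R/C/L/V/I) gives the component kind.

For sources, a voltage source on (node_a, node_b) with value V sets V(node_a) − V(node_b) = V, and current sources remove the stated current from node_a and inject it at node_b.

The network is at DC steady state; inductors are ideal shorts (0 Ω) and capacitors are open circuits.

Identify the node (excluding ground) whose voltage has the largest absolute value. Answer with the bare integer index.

1

Element admittances at DC:
  Y(R1) = 0.02933 S between n4,n5
  Y(C1) = 0.000 S between n2,n3
  L1: short n4↔n3 (DC inductor)
  Y(R2) = 0.0002294 S between n0,n1
  I1: injects 0.07 A into n1 (from n0)
  Y(R3) = 0.0003663 S between n1,n0
  Y(R4) = 0.05747 S between n3,n5
  Y(R5) = 0.6173 S between n0,n2
  Y(R6) = 0.0004545 S between n2,n4
  I2: injects 0.00562 A into n3 (from n5)
  I3: injects 0.00386 A into n3 (from n5)
  Y(R7) = 0.007246 S between n3,n0
  I4: injects 0.00865 A into n2 (from n0)
  Y(R8) = 0.06098 S between n1,n4
  V1: constraint V(n1)−V(n5) = 2.77
Assemble and solve the 7×7 MNA system:
  V(n1)=10.29  V(n2)=0.02011  V(n3)=8.295  V(n4)=8.295  V(n5)=7.520
  i(L1)=0.09516  i(V1)=-0.05778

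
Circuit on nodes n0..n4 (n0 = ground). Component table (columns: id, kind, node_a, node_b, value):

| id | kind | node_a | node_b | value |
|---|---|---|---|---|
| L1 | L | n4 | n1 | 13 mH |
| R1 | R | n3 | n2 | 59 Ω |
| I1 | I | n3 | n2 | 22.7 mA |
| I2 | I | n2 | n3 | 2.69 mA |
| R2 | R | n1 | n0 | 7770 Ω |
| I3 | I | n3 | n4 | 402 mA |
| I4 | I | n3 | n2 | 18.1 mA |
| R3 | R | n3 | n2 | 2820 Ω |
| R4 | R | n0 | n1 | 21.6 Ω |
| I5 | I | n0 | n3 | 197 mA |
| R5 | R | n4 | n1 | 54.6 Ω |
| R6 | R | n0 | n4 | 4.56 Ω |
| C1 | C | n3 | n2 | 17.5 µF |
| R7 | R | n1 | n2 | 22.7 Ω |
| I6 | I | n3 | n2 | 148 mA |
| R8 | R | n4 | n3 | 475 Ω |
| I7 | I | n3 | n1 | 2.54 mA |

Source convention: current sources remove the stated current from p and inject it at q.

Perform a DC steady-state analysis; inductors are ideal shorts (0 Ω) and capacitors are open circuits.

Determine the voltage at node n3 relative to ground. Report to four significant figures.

-22.74 V

Element admittances at DC:
  L1: short n4↔n1 (DC inductor)
  Y(R1) = 0.01695 S between n3,n2
  I1: injects 0.0227 A into n2 (from n3)
  I2: injects 0.00269 A into n3 (from n2)
  Y(R2) = 0.0001287 S between n1,n0
  I3: injects 0.402 A into n4 (from n3)
  I4: injects 0.0181 A into n2 (from n3)
  Y(R3) = 0.0003546 S between n3,n2
  Y(R4) = 0.04630 S between n0,n1
  I5: injects 0.197 A into n3 (from n0)
  Y(R5) = 0.01832 S between n4,n1
  Y(R6) = 0.2193 S between n0,n4
  Y(C1) = 0.000 S between n3,n2
  Y(R7) = 0.04405 S between n1,n2
  I6: injects 0.148 A into n2 (from n3)
  Y(R8) = 0.002105 S between n4,n3
  I7: injects 0.00254 A into n1 (from n3)
Assemble and solve the 5×5 MNA system:
  V(n1)=0.7414  V(n2)=-2.848  V(n3)=-22.74  V(n4)=0.7414
  i(L1)=0.1900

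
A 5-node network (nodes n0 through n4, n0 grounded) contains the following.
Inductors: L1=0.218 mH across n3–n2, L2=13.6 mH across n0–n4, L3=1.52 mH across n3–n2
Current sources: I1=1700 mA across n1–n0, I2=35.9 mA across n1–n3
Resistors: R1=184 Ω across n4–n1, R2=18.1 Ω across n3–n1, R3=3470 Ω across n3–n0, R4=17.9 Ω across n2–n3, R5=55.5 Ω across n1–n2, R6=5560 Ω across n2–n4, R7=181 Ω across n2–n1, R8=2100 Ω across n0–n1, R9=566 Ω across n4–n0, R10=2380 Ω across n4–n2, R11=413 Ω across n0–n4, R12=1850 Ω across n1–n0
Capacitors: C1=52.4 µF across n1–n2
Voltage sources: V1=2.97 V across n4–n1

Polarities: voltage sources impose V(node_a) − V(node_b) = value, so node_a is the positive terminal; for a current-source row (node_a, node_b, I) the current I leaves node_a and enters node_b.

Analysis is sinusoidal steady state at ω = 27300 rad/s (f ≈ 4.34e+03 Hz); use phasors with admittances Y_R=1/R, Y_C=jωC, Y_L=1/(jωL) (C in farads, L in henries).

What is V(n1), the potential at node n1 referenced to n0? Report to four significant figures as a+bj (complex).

Element admittances at ω=27300 rad/s:
  Y(L1) = 0.000-0.1680j S between n3,n2
  I1: injects 1.7 A into n0 (from n1)
  Y(R1) = 0.005435+0.000j S between n4,n1
  Y(L2) = 0.000-0.002693j S between n0,n4
  Y(R2) = 0.05525+0.000j S between n3,n1
  Y(R3) = 0.0002882+0.000j S between n3,n0
  I2: injects 0.0359 A into n3 (from n1)
  Y(R4) = 0.05587+0.000j S between n2,n3
  Y(R5) = 0.01802+0.000j S between n1,n2
  Y(R6) = 0.0001799+0.000j S between n2,n4
  Y(R7) = 0.005525+0.000j S between n2,n1
  Y(C1) = 0.000+1.431j S between n1,n2
  Y(R8) = 0.0004762+0.000j S between n0,n1
  Y(R9) = 0.001767+0.000j S between n4,n0
  Y(R10) = 0.0004202+0.000j S between n4,n2
  Y(R11) = 0.002421+0.000j S between n0,n4
  Y(R12) = 0.0005405+0.000j S between n1,n0
  Y(L3) = 0.000-0.02410j S between n3,n2
  V1: constraint V(n4)−V(n1) = 2.97
Assemble and solve the 5×5 MNA system:
  V(n1)=-251.9-122.1j  V(n2)=-251.9-122.2j  V(n3)=-251.8-121.6j  V(n4)=-248.9-122.1j
  i(V1)=1.353-0.1592j

-251.9-122.1j V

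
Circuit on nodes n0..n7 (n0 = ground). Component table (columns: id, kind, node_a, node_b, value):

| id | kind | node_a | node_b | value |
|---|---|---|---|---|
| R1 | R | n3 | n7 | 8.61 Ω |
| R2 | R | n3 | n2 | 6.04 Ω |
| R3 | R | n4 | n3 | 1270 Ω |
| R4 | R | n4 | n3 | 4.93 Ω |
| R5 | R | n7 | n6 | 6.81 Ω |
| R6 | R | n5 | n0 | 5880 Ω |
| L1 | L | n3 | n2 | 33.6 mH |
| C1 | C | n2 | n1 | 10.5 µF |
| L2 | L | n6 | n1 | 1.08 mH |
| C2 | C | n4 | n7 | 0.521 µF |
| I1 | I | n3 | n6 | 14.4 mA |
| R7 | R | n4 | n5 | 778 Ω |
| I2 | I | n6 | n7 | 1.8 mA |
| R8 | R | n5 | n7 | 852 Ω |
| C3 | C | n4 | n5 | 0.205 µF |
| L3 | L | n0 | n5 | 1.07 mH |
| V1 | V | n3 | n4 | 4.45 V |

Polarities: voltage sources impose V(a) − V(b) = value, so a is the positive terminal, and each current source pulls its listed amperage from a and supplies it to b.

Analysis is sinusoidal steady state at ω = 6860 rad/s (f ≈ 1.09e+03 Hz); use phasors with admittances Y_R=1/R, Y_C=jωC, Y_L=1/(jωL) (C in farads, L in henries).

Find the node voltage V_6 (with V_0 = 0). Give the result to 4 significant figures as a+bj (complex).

2.900+0.8735j V

MNA unknowns: 7 node voltages V₁..V_7 plus 1 source current (V1)
R1: Y=0.1161+0.000j on G[3,7]
R2: Y=0.1656+0.000j on G[3,2]
R3: Y=0.0007874+0.000j on G[4,3]
R4: Y=0.2028+0.000j on G[4,3]
R5: Y=0.1468+0.000j on G[7,6]
R6: Y=0.0001701+0.000j on G[5,0]
L1: Y=0.000-0.004338j on G[3,2]
C1: Y=0.000+0.07203j on G[2,1]
L2: Y=0.000-0.1350j on G[6,1]
C2: Y=0.000+0.003574j on G[4,7]
I1: z[3]−=0.0144, z[6]+=0.0144
R7: Y=0.001285+0.000j on G[4,5]
I2: z[6]−=0.0018, z[7]+=0.0018
R8: Y=0.001174+0.000j on G[5,7]
C3: Y=0.000+0.001406j on G[4,5]
L3: Y=0.000-0.1362j on G[0,5]
V1: row V3−V4=4.45, i_V1 at 3,4
solve → V1=2.871+0.8036j, V2=2.926+0.9347j, V3=2.869+0.9574j, V4=-1.581+0.9574j, V5=0.000+0.000j, V6=2.900+0.8735j, V7=2.879+0.8462j
aux → i_V1=-0.9099-0.01693j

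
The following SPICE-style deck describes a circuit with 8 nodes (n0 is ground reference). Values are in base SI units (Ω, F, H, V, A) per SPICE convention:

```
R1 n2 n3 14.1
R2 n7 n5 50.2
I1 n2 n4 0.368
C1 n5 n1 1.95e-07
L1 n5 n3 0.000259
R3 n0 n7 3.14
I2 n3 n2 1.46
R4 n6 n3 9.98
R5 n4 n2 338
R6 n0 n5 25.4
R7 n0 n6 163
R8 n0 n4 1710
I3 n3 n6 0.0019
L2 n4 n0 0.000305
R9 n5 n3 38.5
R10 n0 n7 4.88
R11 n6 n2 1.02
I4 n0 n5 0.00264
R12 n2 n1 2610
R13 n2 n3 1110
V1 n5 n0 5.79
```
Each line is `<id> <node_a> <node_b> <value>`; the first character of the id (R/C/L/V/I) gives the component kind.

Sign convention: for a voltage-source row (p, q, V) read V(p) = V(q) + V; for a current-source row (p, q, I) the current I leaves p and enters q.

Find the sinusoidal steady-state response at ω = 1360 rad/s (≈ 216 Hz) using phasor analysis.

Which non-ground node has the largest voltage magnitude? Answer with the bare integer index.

Apply KCL at each of the 7 non-ground nodes and solve the resulting linear system.
Node n1: branches {C1, R12} → V_1 = 9.847-2.970j
Node n2: branches {R1, I1, I2, R5, R11, R12, R13} → V_2 = 11.90-0.1618j
Node n3: branches {R1, L1, I2, R4, I3, R9, R13} → V_3 = 5.788-0.1666j
Node n4: branches {I1, R5, R8, L2} → V_4 = 0.0004443+0.1673j
Node n5: branches {R2, C1, L1, R6, R9, I4, V1} → V_5 = 5.790+0.000j
Node n6: branches {R4, R7, I3, R11} → V_6 = 11.27-0.1613j
Node n7: branches {R2, R3, R10} → V_7 = 0.2123+0.000j
Source currents: i(V1)=-0.8088+0.001963j

2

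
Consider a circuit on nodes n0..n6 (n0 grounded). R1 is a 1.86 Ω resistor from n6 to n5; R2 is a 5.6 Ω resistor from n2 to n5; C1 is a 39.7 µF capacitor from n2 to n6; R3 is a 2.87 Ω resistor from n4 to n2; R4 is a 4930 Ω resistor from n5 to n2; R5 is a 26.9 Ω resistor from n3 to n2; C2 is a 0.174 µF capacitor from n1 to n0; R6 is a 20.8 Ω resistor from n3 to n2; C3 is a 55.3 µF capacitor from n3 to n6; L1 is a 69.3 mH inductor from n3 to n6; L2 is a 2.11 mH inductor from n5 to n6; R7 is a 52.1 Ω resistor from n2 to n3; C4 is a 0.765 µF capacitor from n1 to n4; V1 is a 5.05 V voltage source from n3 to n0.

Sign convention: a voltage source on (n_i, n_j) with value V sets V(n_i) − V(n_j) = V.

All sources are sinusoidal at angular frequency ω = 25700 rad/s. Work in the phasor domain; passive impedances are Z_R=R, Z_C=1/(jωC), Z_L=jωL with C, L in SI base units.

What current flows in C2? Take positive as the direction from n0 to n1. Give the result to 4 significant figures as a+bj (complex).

-0.0002164-0.01829j A

MNA unknowns: 6 node voltages V₁..V_6 plus 1 source current (V1)
R1: Y=0.5376+0.000j on G[6,5]
R2: Y=0.1786+0.000j on G[2,5]
C1: Y=0.000+1.020j on G[2,6]
R3: Y=0.3484+0.000j on G[4,2]
R4: Y=0.0002028+0.000j on G[5,2]
R5: Y=0.03717+0.000j on G[3,2]
C2: Y=0.000+0.004472j on G[1,0]
R6: Y=0.04808+0.000j on G[3,2]
C3: Y=0.000+1.421j on G[3,6]
L1: Y=0.000-0.0005615j on G[3,6]
L2: Y=0.000-0.01844j on G[5,6]
R7: Y=0.01919+0.000j on G[2,3]
C4: Y=0.000+0.01966j on G[1,4]
V1: row V3−V0=5.05, i_V1 at 3,0
solve → V1=4.090-0.04840j, V2=5.021-0.006915j, V3=5.050+0.000j, V4=5.020-0.05941j, V5=5.034-0.003314j, V6=5.038-0.001976j
aux → i_V1=-0.0002164-0.01829j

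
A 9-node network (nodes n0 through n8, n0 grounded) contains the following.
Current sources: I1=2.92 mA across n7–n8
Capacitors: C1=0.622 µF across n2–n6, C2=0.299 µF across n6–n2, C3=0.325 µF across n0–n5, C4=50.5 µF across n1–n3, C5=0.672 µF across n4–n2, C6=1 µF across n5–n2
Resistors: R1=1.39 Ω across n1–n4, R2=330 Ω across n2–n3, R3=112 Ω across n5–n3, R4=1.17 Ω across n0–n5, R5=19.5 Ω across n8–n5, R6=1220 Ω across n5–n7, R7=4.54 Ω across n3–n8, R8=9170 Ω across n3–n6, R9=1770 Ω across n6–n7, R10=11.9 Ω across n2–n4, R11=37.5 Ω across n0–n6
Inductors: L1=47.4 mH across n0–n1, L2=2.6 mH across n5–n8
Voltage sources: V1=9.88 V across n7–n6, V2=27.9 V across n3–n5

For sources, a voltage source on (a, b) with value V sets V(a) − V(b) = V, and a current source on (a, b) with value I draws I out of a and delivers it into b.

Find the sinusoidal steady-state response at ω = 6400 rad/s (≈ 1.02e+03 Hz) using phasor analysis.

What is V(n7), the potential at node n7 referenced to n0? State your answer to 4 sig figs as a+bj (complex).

11.51+5.219j V

MNA unknowns: 8 node voltages V₁..V_8 plus 2 source currents (V1, V2)
I1: z[7]−=0.00292, z[8]+=0.00292
C1: Y=0.000+0.003981j on G[2,6]
R1: Y=0.7194+0.000j on G[1,4]
C2: Y=0.000+0.001914j on G[6,2]
C3: Y=0.000+0.002080j on G[0,5]
C4: Y=0.000+0.3232j on G[1,3]
R2: Y=0.003030+0.000j on G[2,3]
R3: Y=0.008929+0.000j on G[5,3]
R4: Y=0.8547+0.000j on G[0,5]
R5: Y=0.05128+0.000j on G[8,5]
C5: Y=0.000+0.004301j on G[4,2]
L1: Y=0.000-0.003296j on G[0,1]
R6: Y=0.0008197+0.000j on G[5,7]
L2: Y=0.000-0.06010j on G[5,8]
R7: Y=0.2203+0.000j on G[3,8]
R8: Y=0.0001091+0.000j on G[3,6]
R9: Y=0.0005650+0.000j on G[6,7]
C6: Y=0.000+0.006400j on G[5,2]
R10: Y=0.08403+0.000j on G[2,4]
R11: Y=0.02667+0.000j on G[0,6]
V1: row V7−V6=9.88, i_V1 at 7,6
V2: row V3−V5=27.9, i_V2 at 3,5
solve → V1=27.20+0.1646j, V2=26.07-3.770j, V3=27.85-0.05780j, V4=27.10-0.2524j, V5=-0.05160-0.05780j, V6=1.629+5.219j, V7=11.51+5.219j, V8=21.53+4.719j
aux → i_V1=-0.01798-0.004325j, i_V2=-1.720+0.8312j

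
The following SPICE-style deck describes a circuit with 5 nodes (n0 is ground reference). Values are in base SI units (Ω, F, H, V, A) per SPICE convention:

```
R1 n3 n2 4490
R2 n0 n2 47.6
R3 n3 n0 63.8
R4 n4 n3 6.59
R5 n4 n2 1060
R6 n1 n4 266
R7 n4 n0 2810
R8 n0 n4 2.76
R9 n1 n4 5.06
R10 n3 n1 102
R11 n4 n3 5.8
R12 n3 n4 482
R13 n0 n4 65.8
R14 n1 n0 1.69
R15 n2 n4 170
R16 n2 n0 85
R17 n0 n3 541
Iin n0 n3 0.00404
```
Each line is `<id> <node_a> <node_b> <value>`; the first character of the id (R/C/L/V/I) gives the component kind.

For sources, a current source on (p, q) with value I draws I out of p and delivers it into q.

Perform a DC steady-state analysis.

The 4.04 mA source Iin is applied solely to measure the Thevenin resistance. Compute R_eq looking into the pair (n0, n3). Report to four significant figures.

Apply KCL at each of the 4 non-ground nodes and solve the resulting linear system.
Node n1: branches {R6, R9, R10, R14} → V_1 = 0.001913
Node n2: branches {R1, R2, R5, R15, R16} → V_2 = 0.001259
Node n3: branches {R1, R3, R4, R10, R11, R12, R17, Iin} → V_3 = 0.01771
Node n4: branches {R4, R5, R6, R7, R8, R9, R11, R12, R13, R15} → V_4 = 0.006765

R_eq = 4.384 Ω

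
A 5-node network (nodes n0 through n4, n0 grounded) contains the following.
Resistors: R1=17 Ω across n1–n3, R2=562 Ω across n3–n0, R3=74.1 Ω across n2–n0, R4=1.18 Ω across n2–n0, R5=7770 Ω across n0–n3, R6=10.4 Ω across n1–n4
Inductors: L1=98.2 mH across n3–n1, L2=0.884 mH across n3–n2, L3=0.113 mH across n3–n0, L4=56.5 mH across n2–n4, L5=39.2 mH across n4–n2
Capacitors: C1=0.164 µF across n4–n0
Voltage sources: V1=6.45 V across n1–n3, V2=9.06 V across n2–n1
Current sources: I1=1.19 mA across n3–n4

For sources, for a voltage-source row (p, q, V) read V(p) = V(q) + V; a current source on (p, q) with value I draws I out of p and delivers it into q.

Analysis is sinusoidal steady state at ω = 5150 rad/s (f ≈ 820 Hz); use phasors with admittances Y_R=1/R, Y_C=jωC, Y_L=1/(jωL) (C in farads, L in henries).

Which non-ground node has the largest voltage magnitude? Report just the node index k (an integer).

2

MNA unknowns: 4 node voltages V₁..V_4 plus 2 source currents (V1, V2)
R1: Y=0.05882+0.000j on G[1,3]
R2: Y=0.001779+0.000j on G[3,0]
R3: Y=0.01350+0.000j on G[2,0]
R4: Y=0.8475+0.000j on G[2,0]
L1: Y=0.000-0.001977j on G[3,1]
R5: Y=0.0001287+0.000j on G[0,3]
L2: Y=0.000-0.2197j on G[3,2]
L3: Y=0.000-1.718j on G[3,0]
C1: Y=0.000+0.0008446j on G[4,0]
L4: Y=0.000-0.003437j on G[2,4]
R6: Y=0.09615+0.000j on G[1,4]
L5: Y=0.000-0.004953j on G[4,2]
V1: row V1−V3=6.45, i_V1 at 1,3
V2: row V2−V1=9.06, i_V2 at 2,1
I1: z[3]−=0.00119, z[4]+=0.00119
solve → V1=3.334-6.210j, V2=12.39-6.210j, V3=-3.116-6.210j, V4=3.356-7.028j
aux → i_V1=-11.05+8.763j, i_V2=-10.68+8.829j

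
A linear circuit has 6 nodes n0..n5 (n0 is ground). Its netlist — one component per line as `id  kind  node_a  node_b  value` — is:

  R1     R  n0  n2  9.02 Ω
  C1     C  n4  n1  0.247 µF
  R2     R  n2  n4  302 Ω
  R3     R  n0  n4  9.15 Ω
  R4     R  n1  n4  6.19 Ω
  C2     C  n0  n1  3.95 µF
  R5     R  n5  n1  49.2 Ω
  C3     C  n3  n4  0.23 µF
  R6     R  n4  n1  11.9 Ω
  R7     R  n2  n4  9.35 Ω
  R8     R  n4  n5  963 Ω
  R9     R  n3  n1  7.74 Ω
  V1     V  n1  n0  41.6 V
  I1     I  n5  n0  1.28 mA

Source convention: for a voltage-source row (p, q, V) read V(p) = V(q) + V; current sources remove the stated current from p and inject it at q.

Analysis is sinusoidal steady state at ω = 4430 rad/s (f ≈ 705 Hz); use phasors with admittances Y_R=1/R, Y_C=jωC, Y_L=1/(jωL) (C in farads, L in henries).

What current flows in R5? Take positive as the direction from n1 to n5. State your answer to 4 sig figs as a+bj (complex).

Element admittances at ω=4430 rad/s:
  Y(R1) = 0.1109+0.000j S between n0,n2
  Y(C1) = 0.000+0.001094j S between n4,n1
  Y(R2) = 0.003311+0.000j S between n2,n4
  Y(R3) = 0.1093+0.000j S between n0,n4
  Y(R4) = 0.1616+0.000j S between n1,n4
  Y(C2) = 0.000+0.01750j S between n0,n1
  Y(R5) = 0.02033+0.000j S between n5,n1
  Y(C3) = 0.000+0.001019j S between n3,n4
  Y(R6) = 0.08403+0.000j S between n4,n1
  Y(R7) = 0.1070+0.000j S between n2,n4
  Y(R8) = 0.001038+0.000j S between n4,n5
  Y(R9) = 0.1292+0.000j S between n3,n1
  V1: constraint V(n1)−V(n0) = 41.6
  I1: injects 0.00128 A into n0 (from n5)
Assemble and solve the 6×6 MNA system:
  V(n1)=41.60+0.000j  V(n2)=12.44+0.04267j  V(n3)=41.60-0.1313j  V(n4)=24.95+0.08557j  V(n5)=40.73+0.004160j
  i(V1)=-4.107-0.7420j

0.01767-8.454e-05j A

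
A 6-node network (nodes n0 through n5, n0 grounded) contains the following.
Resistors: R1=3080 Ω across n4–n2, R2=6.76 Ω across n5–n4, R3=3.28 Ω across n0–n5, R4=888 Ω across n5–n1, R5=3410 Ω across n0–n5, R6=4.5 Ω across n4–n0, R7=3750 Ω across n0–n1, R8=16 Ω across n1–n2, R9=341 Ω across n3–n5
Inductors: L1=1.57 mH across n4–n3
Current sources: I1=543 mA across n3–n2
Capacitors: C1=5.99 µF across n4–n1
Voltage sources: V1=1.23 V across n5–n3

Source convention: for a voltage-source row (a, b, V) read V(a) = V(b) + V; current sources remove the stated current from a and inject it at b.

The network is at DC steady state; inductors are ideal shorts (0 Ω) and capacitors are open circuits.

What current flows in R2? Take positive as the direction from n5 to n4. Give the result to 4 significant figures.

MNA unknowns: 5 node voltages V₁..V_5 plus 2 source currents (L1, V1)
R1: Y=0.0003247 on G[4,2]
L1: row V4−V3=0, i_L1 at 4,3
R2: Y=0.1479 on G[5,4]
R3: Y=0.3049 on G[0,5]
R4: Y=0.001126 on G[5,1]
I1: z[3]−=0.543, z[2]+=0.543
C1: Y=0.000 on G[4,1]
R5: Y=0.0002933 on G[0,5]
R6: Y=0.2222 on G[4,0]
R7: Y=0.0002667 on G[0,1]
R8: Y=0.06250 on G[1,2]
R9: Y=0.002933 on G[3,5]
V1: row V5−V3=1.23, i_V1 at 5,3
solve → V1=314.9, V2=321.9, V3=-0.8710, V4=-0.8710, V5=0.3590
aux → i_L1=0.4803, i_V1=0.05909

0.1820 A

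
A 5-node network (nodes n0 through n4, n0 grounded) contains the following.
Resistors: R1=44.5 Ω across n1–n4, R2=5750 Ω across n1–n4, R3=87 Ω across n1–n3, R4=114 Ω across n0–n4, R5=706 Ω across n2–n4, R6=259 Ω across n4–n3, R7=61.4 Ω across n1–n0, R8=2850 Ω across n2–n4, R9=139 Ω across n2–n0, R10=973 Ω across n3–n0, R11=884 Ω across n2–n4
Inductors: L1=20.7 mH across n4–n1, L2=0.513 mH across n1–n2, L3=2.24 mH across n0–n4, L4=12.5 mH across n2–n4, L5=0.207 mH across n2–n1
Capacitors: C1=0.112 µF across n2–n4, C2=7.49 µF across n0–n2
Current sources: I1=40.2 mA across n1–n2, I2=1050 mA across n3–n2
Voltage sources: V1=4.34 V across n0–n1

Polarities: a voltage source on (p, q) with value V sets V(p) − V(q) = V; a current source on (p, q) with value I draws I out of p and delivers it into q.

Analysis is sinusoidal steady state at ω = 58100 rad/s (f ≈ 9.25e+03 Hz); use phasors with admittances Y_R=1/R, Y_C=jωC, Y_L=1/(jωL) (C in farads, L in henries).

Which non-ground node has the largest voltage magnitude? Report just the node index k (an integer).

3

MNA unknowns: 4 node voltages V₁..V_4 plus 1 source current (V1)
R1: Y=0.02247+0.000j on G[1,4]
L1: Y=0.000-0.0008315j on G[4,1]
R2: Y=0.0001739+0.000j on G[1,4]
R3: Y=0.01149+0.000j on G[1,3]
R4: Y=0.008772+0.000j on G[0,4]
R5: Y=0.001416+0.000j on G[2,4]
L2: Y=0.000-0.03355j on G[1,2]
C1: Y=0.000+0.006507j on G[2,4]
I1: z[1]−=0.0402, z[2]+=0.0402
L3: Y=0.000-0.007684j on G[0,4]
R6: Y=0.003861+0.000j on G[4,3]
R7: Y=0.01629+0.000j on G[1,0]
R8: Y=0.0003509+0.000j on G[2,4]
L4: Y=0.000-0.001377j on G[2,4]
R9: Y=0.007194+0.000j on G[2,0]
R10: Y=0.001028+0.000j on G[3,0]
R11: Y=0.001131+0.000j on G[2,4]
L5: Y=0.000-0.08315j on G[2,1]
I2: z[3]−=1.05, z[2]+=1.05
C2: Y=0.000+0.4352j on G[0,2]
V1: row V0−V1=4.34, i_V1 at 0,1
solve → V1=-4.340+0.000j, V2=1.518-3.253j, V3=-69.25-0.1793j, V4=-8.958-0.7609j
aux → i_V1=1.200+0.6991j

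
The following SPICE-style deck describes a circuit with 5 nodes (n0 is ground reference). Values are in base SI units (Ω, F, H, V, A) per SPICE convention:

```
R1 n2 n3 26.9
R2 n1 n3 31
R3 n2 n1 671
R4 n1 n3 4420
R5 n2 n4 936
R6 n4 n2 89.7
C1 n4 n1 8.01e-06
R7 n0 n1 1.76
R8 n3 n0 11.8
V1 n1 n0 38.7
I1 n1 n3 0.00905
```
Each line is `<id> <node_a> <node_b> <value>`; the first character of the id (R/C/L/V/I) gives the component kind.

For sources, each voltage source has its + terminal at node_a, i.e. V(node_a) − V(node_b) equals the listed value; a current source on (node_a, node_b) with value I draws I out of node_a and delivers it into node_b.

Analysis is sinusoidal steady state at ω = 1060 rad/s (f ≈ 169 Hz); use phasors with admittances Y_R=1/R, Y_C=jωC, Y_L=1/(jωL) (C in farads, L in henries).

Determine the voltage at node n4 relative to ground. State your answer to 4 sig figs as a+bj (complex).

Element admittances at ω=1060 rad/s:
  Y(R1) = 0.03717+0.000j S between n2,n3
  Y(R2) = 0.03226+0.000j S between n1,n3
  Y(R3) = 0.001490+0.000j S between n2,n1
  Y(R4) = 0.0002262+0.000j S between n1,n3
  Y(R5) = 0.001068+0.000j S between n2,n4
  Y(R6) = 0.01115+0.000j S between n4,n2
  Y(C1) = 0.000+0.008491j S between n4,n1
  Y(R7) = 0.5682+0.000j S between n0,n1
  Y(R8) = 0.08475+0.000j S between n3,n0
  V1: constraint V(n1)−V(n0) = 38.7
  I1: injects 0.00905 A into n3 (from n1)
Assemble and solve the 5×5 MNA system:
  V(n1)=38.70+0.000j  V(n2)=15.99+3.860j  V(n3)=12.05+0.9292j  V(n4)=25.19+13.25j
  i(V1)=-23.01-0.07875j

25.19+13.25j V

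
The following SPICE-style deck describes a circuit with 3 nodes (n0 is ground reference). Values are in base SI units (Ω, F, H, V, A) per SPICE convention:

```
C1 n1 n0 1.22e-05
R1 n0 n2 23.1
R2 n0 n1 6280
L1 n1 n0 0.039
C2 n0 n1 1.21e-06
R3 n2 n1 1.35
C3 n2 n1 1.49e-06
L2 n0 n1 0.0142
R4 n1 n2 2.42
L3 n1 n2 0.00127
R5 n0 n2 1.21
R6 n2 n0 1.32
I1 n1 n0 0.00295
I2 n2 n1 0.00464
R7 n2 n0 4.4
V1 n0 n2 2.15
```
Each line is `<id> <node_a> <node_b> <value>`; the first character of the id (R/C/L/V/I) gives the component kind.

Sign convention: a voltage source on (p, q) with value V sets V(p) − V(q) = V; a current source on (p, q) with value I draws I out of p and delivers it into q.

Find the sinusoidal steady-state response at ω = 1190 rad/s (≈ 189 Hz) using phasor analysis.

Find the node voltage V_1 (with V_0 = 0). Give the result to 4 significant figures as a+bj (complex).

-2.094-0.08574j V

MNA unknowns: 2 node voltages V₁..V_2 plus 1 source current (V1)
C1: Y=0.000+0.01452j on G[1,0]
R1: Y=0.04329+0.000j on G[0,2]
R2: Y=0.0001592+0.000j on G[0,1]
L1: Y=0.000-0.02155j on G[1,0]
C2: Y=0.000+0.001440j on G[0,1]
R3: Y=0.7407+0.000j on G[2,1]
C3: Y=0.000+0.001773j on G[2,1]
L2: Y=0.000-0.05918j on G[0,1]
R4: Y=0.4132+0.000j on G[1,2]
L3: Y=0.000-0.6617j on G[1,2]
R5: Y=0.8264+0.000j on G[0,2]
R6: Y=0.7576+0.000j on G[2,0]
I1: z[1]−=0.00295, z[0]+=0.00295
I2: z[2]−=0.00464, z[1]+=0.00464
R7: Y=0.2273+0.000j on G[2,0]
V1: row V0−V2=2.15, i_V1 at 0,2
solve → V1=-2.094-0.08574j, V2=-2.150+0.000j
aux → i_V1=-3.990+0.1356j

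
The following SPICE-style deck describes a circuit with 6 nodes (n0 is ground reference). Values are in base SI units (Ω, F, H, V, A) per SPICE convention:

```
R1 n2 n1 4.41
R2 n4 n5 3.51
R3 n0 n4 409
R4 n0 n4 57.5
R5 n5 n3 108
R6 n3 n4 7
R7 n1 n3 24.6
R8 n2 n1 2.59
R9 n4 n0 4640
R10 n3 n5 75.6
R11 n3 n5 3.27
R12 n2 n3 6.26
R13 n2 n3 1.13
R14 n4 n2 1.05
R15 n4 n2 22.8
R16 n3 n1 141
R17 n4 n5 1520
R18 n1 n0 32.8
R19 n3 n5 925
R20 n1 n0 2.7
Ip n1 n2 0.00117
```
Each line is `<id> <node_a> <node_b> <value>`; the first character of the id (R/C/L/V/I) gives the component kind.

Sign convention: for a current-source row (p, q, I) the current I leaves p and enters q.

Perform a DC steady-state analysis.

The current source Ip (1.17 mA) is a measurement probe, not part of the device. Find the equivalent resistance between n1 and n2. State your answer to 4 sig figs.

R_eq = 1.476 Ω

Apply KCL at each of the 5 non-ground nodes and solve the resulting linear system.
Node n1: branches {R1, R7, R8, R16, R18, R20, Ip} → V_1 = -8.036e-05
Node n2: branches {R1, R8, R12, R13, R14, R15, Ip} → V_2 = 0.001647
Node n3: branches {R5, R6, R7, R10, R11, R12, R13, R16, R19} → V_3 = 0.001579
Node n4: branches {R2, R3, R4, R6, R9, R14, R15, R17} → V_4 = 0.001606
Node n5: branches {R2, R5, R10, R11, R17, R19} → V_5 = 0.001592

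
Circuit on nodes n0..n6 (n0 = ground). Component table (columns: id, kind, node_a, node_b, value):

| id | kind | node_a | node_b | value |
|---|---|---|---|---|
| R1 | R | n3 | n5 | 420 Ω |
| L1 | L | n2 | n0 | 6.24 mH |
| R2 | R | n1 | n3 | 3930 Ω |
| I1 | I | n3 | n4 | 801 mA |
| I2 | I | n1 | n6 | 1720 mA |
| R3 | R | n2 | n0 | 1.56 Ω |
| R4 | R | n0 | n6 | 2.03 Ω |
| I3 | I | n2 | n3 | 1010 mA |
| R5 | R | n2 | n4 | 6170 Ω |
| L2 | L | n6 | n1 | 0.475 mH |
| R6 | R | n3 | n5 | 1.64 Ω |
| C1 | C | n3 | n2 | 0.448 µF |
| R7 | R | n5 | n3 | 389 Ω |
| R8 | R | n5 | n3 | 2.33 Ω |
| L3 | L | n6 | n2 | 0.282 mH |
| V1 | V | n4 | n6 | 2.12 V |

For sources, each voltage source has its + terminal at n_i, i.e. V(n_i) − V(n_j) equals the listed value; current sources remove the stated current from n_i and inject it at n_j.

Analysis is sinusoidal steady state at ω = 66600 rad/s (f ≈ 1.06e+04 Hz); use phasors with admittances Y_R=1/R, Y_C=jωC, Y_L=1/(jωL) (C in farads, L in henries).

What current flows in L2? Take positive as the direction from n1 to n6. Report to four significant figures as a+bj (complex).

Element admittances at ω=66600 rad/s:
  Y(R1) = 0.002381+0.000j S between n3,n5
  Y(L1) = 0.000-0.002406j S between n2,n0
  Y(R2) = 0.0002545+0.000j S between n1,n3
  I1: injects 0.801 A into n4 (from n3)
  I2: injects 1.72 A into n6 (from n1)
  Y(R3) = 0.6410+0.000j S between n2,n0
  Y(R4) = 0.4926+0.000j S between n0,n6
  I3: injects 1.01 A into n3 (from n2)
  Y(R5) = 0.0001621+0.000j S between n2,n4
  Y(L2) = 0.000-0.03161j S between n6,n1
  Y(R6) = 0.6098+0.000j S between n3,n5
  Y(C1) = 0.000+0.02984j S between n3,n2
  Y(R7) = 0.002571+0.000j S between n5,n3
  Y(R8) = 0.4292+0.000j S between n5,n3
  Y(L3) = 0.000-0.05324j S between n6,n2
  V1: constraint V(n4)−V(n6) = 2.12
Assemble and solve the 7×7 MNA system:
  V(n1)=1.184-54.11j  V(n2)=-1.199-0.2521j  V(n3)=-1.598-7.281j  V(n4)=3.681+0.3223j  V(n5)=-1.598-7.281j  V(n6)=1.561+0.3223j
  i(V1)=0.8002-9.310e-05j

-1.721+0.01192j A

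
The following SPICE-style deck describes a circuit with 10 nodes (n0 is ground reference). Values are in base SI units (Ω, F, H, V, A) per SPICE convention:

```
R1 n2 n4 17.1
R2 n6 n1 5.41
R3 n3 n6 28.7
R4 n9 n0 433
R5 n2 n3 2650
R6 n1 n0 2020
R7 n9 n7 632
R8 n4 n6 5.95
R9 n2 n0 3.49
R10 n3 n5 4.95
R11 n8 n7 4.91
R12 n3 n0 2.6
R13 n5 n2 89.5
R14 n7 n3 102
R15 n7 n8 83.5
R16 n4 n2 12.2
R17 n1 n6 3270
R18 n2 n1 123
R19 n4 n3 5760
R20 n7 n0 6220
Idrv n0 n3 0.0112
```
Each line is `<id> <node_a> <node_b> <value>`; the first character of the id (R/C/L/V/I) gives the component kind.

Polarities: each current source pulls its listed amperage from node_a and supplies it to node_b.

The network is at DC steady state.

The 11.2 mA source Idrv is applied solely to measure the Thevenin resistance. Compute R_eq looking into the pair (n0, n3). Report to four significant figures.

MNA unknowns: 9 node voltages V₁..V_9
R1: Y=0.05848 on G[2,4]
R2: Y=0.1848 on G[6,1]
R3: Y=0.03484 on G[3,6]
R4: Y=0.002309 on G[9,0]
R5: Y=0.0003774 on G[2,3]
R6: Y=0.0004950 on G[1,0]
R7: Y=0.001582 on G[9,7]
R8: Y=0.1681 on G[4,6]
R9: Y=0.2865 on G[2,0]
R10: Y=0.2020 on G[3,5]
R11: Y=0.2037 on G[8,7]
R12: Y=0.3846 on G[3,0]
R13: Y=0.01117 on G[5,2]
R14: Y=0.009804 on G[7,3]
R15: Y=0.01198 on G[7,8]
R16: Y=0.08197 on G[4,2]
R17: Y=0.0003058 on G[1,6]
R18: Y=0.008130 on G[2,1]
R19: Y=0.0001736 on G[4,3]
R20: Y=0.0001608 on G[7,0]
Idrv: z[0]−=0.0112, z[3]+=0.0112
solve → V1=0.009605, V2=0.002965, V3=0.02683, V4=0.006766, V5=0.02558, V6=0.009922, V7=0.02412, V8=0.02412, V9=0.009808

R_eq = 2.396 Ω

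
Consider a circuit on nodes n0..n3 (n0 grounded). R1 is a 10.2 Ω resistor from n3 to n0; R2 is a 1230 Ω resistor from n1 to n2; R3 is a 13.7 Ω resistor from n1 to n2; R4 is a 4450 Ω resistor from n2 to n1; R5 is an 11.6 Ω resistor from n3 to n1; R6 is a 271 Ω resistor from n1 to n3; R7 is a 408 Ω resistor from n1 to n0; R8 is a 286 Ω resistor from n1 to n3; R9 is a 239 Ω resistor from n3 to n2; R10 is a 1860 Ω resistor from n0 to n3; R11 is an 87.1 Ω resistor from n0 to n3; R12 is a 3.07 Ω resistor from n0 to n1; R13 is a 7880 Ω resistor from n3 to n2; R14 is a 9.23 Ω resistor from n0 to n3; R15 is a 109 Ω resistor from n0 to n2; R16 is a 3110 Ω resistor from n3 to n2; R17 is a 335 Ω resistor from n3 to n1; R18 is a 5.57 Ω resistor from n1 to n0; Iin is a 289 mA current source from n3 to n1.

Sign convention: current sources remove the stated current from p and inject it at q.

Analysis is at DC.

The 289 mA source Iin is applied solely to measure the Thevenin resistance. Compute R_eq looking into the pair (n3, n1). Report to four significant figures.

Element admittances at DC:
  Y(R1) = 0.09804 S between n3,n0
  Y(R2) = 0.0008130 S between n1,n2
  Y(R3) = 0.07299 S between n1,n2
  Y(R4) = 0.0002247 S between n2,n1
  Y(R5) = 0.08621 S between n3,n1
  Y(R6) = 0.003690 S between n1,n3
  Y(R7) = 0.002451 S between n1,n0
  Y(R8) = 0.003497 S between n1,n3
  Y(R9) = 0.004184 S between n3,n2
  Y(R10) = 0.0005376 S between n0,n3
  Y(R11) = 0.01148 S between n0,n3
  Y(R12) = 0.3257 S between n0,n1
  Y(R13) = 0.0001269 S between n3,n2
  Y(R14) = 0.1083 S between n0,n3
  Y(R15) = 0.009174 S between n0,n2
  Y(R16) = 0.0003215 S between n3,n2
  Y(R17) = 0.002985 S between n3,n1
  Y(R18) = 0.1795 S between n1,n0
  Iin: injects 0.289 A into n1 (from n3)
Assemble and solve the 3×3 MNA system:
  V(n1)=0.3392  V(n2)=0.2438  V(n3)=-0.7989

R_eq = 3.938 Ω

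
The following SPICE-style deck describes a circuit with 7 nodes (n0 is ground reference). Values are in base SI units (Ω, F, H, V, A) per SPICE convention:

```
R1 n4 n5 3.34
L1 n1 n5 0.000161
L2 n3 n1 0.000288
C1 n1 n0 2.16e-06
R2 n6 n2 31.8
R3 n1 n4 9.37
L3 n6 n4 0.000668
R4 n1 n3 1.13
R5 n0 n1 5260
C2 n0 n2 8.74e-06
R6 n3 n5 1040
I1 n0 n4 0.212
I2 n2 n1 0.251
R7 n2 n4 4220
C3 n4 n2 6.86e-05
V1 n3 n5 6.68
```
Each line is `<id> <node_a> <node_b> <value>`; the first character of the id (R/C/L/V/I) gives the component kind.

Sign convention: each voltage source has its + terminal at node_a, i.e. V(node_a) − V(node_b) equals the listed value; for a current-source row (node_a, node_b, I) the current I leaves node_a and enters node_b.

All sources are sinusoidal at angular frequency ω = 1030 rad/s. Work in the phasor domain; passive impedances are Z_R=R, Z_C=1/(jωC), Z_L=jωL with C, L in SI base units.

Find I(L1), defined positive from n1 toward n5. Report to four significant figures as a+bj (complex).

2.381-14.69j A

MNA unknowns: 6 node voltages V₁..V_6 plus 1 source current (V1)
R1: Y=0.2994+0.000j on G[4,5]
L1: Y=0.000-6.030j on G[1,5]
L2: Y=0.000-3.371j on G[3,1]
C1: Y=0.000+0.002225j on G[1,0]
R2: Y=0.03145+0.000j on G[6,2]
R3: Y=0.1067+0.000j on G[1,4]
L3: Y=0.000-1.453j on G[6,4]
R4: Y=0.8850+0.000j on G[1,3]
R5: Y=0.0001901+0.000j on G[0,1]
C2: Y=0.000+0.009002j on G[0,2]
R6: Y=0.0009615+0.000j on G[3,5]
I1: z[0]−=0.212, z[4]+=0.212
I2: z[2]−=0.251, z[1]+=0.251
R7: Y=0.0002370+0.000j on G[2,4]
C3: Y=0.000+0.07066j on G[4,2]
V1: row V3−V5=6.68, i_V1 at 3,5
solve → V1=3.948-22.53j, V2=-0.4998-17.90j, V3=8.192-22.93j, V4=1.659-22.81j, V5=1.512-22.93j, V6=1.552-22.85j
aux → i_V1=-2.431+14.66j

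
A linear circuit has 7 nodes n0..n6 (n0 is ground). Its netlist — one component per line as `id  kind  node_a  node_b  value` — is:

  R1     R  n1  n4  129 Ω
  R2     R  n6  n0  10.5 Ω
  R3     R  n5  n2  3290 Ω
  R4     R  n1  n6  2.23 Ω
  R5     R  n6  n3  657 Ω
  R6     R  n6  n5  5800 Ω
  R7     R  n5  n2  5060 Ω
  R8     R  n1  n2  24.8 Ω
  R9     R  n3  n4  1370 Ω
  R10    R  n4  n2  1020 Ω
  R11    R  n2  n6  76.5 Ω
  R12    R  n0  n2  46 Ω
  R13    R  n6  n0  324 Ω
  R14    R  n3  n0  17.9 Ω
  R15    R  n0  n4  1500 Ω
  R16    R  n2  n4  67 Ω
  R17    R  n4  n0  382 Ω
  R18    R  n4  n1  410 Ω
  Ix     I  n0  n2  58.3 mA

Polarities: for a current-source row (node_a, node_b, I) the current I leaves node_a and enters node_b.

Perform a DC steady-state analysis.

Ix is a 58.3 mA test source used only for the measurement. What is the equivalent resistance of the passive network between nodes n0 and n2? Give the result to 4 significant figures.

R_eq = 16.83 Ω

Element admittances at DC:
  Y(R1) = 0.007752 S between n1,n4
  Y(R2) = 0.09524 S between n6,n0
  Y(R3) = 0.0003040 S between n5,n2
  Y(R4) = 0.4484 S between n1,n6
  Y(R5) = 0.001522 S between n6,n3
  Y(R6) = 0.0001724 S between n6,n5
  Y(R7) = 0.0001976 S between n5,n2
  Y(R8) = 0.04032 S between n1,n2
  Y(R9) = 0.0007299 S between n3,n4
  Y(R10) = 0.0009804 S between n4,n2
  Y(R11) = 0.01307 S between n2,n6
  Y(R12) = 0.02174 S between n0,n2
  Y(R13) = 0.003086 S between n6,n0
  Y(R14) = 0.05587 S between n3,n0
  Y(R15) = 0.0006667 S between n0,n4
  Y(R16) = 0.01493 S between n2,n4
  Y(R17) = 0.002618 S between n4,n0
  Y(R18) = 0.002439 S between n4,n1
  Ix: injects 0.0583 A into n2 (from n0)
Assemble and solve the 6×6 MNA system:
  V(n1)=0.4021  V(n2)=0.9814  V(n3)=0.01724  V(n4)=0.6549  V(n5)=0.8184  V(n6)=0.3443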